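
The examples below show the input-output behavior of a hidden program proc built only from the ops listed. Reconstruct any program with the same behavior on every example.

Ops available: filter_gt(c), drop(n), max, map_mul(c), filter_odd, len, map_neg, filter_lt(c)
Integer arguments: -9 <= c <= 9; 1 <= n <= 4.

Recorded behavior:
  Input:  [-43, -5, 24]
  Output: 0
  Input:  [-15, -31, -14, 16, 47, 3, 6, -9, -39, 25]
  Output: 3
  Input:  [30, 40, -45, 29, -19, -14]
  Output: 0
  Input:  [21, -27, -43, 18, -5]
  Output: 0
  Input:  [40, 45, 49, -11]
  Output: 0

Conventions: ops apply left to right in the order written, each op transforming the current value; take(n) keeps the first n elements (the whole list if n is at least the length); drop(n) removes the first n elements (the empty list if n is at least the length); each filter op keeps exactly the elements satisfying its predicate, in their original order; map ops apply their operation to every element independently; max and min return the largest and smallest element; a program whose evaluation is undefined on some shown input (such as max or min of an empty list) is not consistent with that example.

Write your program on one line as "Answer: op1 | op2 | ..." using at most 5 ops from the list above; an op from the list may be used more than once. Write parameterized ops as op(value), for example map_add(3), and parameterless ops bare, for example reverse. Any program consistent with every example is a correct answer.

map_neg | drop(4) | map_neg | drop(3) | len

Check, running the answer program on each example:
  [-43, -5, 24] -> [43, 5, -24] -> [] -> [] -> [] -> 0
  [-15, -31, -14, 16, 47, 3, 6, -9, -39, 25] -> [15, 31, 14, -16, -47, -3, -6, 9, 39, -25] -> [-47, -3, -6, 9, 39, -25] -> [47, 3, 6, -9, -39, 25] -> [-9, -39, 25] -> 3
  [30, 40, -45, 29, -19, -14] -> [-30, -40, 45, -29, 19, 14] -> [19, 14] -> [-19, -14] -> [] -> 0
  [21, -27, -43, 18, -5] -> [-21, 27, 43, -18, 5] -> [5] -> [-5] -> [] -> 0
  [40, 45, 49, -11] -> [-40, -45, -49, 11] -> [] -> [] -> [] -> 0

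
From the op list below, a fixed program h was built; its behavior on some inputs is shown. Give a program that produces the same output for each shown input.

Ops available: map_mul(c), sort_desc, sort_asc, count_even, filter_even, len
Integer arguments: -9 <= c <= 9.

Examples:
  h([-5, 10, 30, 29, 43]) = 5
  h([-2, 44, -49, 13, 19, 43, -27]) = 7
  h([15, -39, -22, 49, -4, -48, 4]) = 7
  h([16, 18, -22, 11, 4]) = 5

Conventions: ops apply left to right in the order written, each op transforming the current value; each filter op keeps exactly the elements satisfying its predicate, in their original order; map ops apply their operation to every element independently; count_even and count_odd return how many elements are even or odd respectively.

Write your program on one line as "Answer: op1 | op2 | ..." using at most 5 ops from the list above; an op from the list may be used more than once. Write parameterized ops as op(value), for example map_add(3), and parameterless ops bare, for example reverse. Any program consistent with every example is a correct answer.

map_mul(-1) | map_mul(-2) | map_mul(-5) | sort_asc | count_even

Check, running the answer program on each example:
  [-5, 10, 30, 29, 43] -> [5, -10, -30, -29, -43] -> [-10, 20, 60, 58, 86] -> [50, -100, -300, -290, -430] -> [-430, -300, -290, -100, 50] -> 5
  [-2, 44, -49, 13, 19, 43, -27] -> [2, -44, 49, -13, -19, -43, 27] -> [-4, 88, -98, 26, 38, 86, -54] -> [20, -440, 490, -130, -190, -430, 270] -> [-440, -430, -190, -130, 20, 270, 490] -> 7
  [15, -39, -22, 49, -4, -48, 4] -> [-15, 39, 22, -49, 4, 48, -4] -> [30, -78, -44, 98, -8, -96, 8] -> [-150, 390, 220, -490, 40, 480, -40] -> [-490, -150, -40, 40, 220, 390, 480] -> 7
  [16, 18, -22, 11, 4] -> [-16, -18, 22, -11, -4] -> [32, 36, -44, 22, 8] -> [-160, -180, 220, -110, -40] -> [-180, -160, -110, -40, 220] -> 5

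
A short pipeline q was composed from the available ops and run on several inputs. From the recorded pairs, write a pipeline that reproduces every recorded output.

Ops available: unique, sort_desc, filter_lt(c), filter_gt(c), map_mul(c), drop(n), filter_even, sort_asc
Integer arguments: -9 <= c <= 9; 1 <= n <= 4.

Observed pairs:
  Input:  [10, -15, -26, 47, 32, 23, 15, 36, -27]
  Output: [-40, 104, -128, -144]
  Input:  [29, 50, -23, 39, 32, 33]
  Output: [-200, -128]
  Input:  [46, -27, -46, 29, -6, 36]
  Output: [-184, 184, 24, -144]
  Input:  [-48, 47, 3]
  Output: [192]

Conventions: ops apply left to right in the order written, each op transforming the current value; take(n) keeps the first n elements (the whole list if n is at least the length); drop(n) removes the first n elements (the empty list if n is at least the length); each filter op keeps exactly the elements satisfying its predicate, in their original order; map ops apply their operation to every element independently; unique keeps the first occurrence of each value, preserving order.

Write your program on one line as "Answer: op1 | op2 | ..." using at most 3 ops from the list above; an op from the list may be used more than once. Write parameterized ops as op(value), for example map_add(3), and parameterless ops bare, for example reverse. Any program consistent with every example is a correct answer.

filter_even | map_mul(-4)

Check, running the answer program on each example:
  [10, -15, -26, 47, 32, 23, 15, 36, -27] -> [10, -26, 32, 36] -> [-40, 104, -128, -144]
  [29, 50, -23, 39, 32, 33] -> [50, 32] -> [-200, -128]
  [46, -27, -46, 29, -6, 36] -> [46, -46, -6, 36] -> [-184, 184, 24, -144]
  [-48, 47, 3] -> [-48] -> [192]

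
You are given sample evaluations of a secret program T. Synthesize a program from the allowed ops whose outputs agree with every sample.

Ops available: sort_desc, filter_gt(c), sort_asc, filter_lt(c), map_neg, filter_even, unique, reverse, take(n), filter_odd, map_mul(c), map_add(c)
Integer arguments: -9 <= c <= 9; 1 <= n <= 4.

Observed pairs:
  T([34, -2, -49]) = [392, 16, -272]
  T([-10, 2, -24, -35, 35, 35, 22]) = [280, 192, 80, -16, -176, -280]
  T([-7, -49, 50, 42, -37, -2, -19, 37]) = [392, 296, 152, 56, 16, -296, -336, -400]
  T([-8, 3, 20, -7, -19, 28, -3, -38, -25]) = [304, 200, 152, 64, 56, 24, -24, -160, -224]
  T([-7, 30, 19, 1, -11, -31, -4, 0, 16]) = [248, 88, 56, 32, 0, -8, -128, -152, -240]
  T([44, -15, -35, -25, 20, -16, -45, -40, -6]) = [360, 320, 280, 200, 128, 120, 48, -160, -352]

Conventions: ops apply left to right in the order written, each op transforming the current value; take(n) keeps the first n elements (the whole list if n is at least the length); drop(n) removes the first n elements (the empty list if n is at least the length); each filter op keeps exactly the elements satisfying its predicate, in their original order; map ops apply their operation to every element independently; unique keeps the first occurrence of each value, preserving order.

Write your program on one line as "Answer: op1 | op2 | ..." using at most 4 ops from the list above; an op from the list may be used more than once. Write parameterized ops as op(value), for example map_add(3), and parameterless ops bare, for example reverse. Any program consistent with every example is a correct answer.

sort_asc | unique | map_mul(8) | map_neg

Check, running the answer program on each example:
  [34, -2, -49] -> [-49, -2, 34] -> [-49, -2, 34] -> [-392, -16, 272] -> [392, 16, -272]
  [-10, 2, -24, -35, 35, 35, 22] -> [-35, -24, -10, 2, 22, 35, 35] -> [-35, -24, -10, 2, 22, 35] -> [-280, -192, -80, 16, 176, 280] -> [280, 192, 80, -16, -176, -280]
  [-7, -49, 50, 42, -37, -2, -19, 37] -> [-49, -37, -19, -7, -2, 37, 42, 50] -> [-49, -37, -19, -7, -2, 37, 42, 50] -> [-392, -296, -152, -56, -16, 296, 336, 400] -> [392, 296, 152, 56, 16, -296, -336, -400]
  [-8, 3, 20, -7, -19, 28, -3, -38, -25] -> [-38, -25, -19, -8, -7, -3, 3, 20, 28] -> [-38, -25, -19, -8, -7, -3, 3, 20, 28] -> [-304, -200, -152, -64, -56, -24, 24, 160, 224] -> [304, 200, 152, 64, 56, 24, -24, -160, -224]
  [-7, 30, 19, 1, -11, -31, -4, 0, 16] -> [-31, -11, -7, -4, 0, 1, 16, 19, 30] -> [-31, -11, -7, -4, 0, 1, 16, 19, 30] -> [-248, -88, -56, -32, 0, 8, 128, 152, 240] -> [248, 88, 56, 32, 0, -8, -128, -152, -240]
  [44, -15, -35, -25, 20, -16, -45, -40, -6] -> [-45, -40, -35, -25, -16, -15, -6, 20, 44] -> [-45, -40, -35, -25, -16, -15, -6, 20, 44] -> [-360, -320, -280, -200, -128, -120, -48, 160, 352] -> [360, 320, 280, 200, 128, 120, 48, -160, -352]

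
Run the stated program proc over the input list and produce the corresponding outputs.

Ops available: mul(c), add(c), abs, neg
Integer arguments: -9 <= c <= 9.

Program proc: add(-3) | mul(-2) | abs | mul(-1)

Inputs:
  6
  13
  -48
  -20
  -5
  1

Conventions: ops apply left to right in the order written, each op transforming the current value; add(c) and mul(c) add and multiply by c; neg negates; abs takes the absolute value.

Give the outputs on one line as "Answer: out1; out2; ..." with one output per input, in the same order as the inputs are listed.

-6; -20; -102; -46; -16; -4

Execution, op by op:
  6 -> 3 -> -6 -> 6 -> -6
  13 -> 10 -> -20 -> 20 -> -20
  -48 -> -51 -> 102 -> 102 -> -102
  -20 -> -23 -> 46 -> 46 -> -46
  -5 -> -8 -> 16 -> 16 -> -16
  1 -> -2 -> 4 -> 4 -> -4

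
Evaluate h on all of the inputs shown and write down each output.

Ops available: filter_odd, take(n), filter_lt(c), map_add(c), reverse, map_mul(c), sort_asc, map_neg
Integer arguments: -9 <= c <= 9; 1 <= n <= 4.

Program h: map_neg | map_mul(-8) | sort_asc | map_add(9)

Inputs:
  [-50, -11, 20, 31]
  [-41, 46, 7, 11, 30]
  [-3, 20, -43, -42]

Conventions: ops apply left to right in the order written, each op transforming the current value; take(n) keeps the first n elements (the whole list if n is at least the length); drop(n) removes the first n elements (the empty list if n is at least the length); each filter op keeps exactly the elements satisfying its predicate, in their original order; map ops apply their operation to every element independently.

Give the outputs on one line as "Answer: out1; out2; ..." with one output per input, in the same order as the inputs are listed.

Execution, op by op:
  [-50, -11, 20, 31] -> [50, 11, -20, -31] -> [-400, -88, 160, 248] -> [-400, -88, 160, 248] -> [-391, -79, 169, 257]
  [-41, 46, 7, 11, 30] -> [41, -46, -7, -11, -30] -> [-328, 368, 56, 88, 240] -> [-328, 56, 88, 240, 368] -> [-319, 65, 97, 249, 377]
  [-3, 20, -43, -42] -> [3, -20, 43, 42] -> [-24, 160, -344, -336] -> [-344, -336, -24, 160] -> [-335, -327, -15, 169]

[-391, -79, 169, 257]; [-319, 65, 97, 249, 377]; [-335, -327, -15, 169]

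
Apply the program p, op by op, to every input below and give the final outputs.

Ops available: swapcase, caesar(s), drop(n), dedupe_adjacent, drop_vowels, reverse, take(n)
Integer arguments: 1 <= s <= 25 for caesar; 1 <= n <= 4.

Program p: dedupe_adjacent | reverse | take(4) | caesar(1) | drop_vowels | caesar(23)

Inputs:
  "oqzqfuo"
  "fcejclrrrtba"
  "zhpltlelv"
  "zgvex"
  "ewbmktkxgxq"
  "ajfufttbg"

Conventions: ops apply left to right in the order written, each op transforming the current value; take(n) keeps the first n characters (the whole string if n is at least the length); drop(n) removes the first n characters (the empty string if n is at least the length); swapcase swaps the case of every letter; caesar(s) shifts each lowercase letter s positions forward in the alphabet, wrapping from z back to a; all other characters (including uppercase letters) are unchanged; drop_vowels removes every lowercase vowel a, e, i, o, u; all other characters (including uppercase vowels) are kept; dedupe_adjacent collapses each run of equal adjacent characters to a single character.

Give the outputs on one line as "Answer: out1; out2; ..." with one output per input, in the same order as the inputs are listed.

"msdo"; "yzp"; "tjcj"; "vcte"; "ovev"; "ezd"

Execution, op by op:
  "oqzqfuo" -> "oqzqfuo" -> "oufqzqo" -> "oufq" -> "pvgr" -> "pvgr" -> "msdo"
  "fcejclrrrtba" -> "fcejclrtba" -> "abtrlcjecf" -> "abtr" -> "bcus" -> "bcs" -> "yzp"
  "zhpltlelv" -> "zhpltlelv" -> "vleltlphz" -> "vlel" -> "wmfm" -> "wmfm" -> "tjcj"
  "zgvex" -> "zgvex" -> "xevgz" -> "xevg" -> "yfwh" -> "yfwh" -> "vcte"
  "ewbmktkxgxq" -> "ewbmktkxgxq" -> "qxgxktkmbwe" -> "qxgx" -> "ryhy" -> "ryhy" -> "ovev"
  "ajfufttbg" -> "ajfuftbg" -> "gbtfufja" -> "gbtf" -> "hcug" -> "hcg" -> "ezd"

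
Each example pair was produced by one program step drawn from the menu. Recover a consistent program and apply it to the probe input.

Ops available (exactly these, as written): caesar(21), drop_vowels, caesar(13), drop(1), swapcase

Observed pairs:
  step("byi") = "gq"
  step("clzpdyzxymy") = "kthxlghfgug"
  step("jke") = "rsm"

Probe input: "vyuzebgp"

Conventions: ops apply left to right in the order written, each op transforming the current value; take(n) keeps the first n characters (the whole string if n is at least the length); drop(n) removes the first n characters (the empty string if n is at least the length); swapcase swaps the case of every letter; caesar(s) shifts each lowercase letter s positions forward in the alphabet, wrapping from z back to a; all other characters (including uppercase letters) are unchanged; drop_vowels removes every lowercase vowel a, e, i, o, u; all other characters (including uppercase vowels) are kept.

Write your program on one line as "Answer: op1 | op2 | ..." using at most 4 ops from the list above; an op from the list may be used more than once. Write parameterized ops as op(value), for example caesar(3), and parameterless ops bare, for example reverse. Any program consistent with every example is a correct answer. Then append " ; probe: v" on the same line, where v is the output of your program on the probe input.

caesar(13) | drop_vowels | caesar(21) ; probe: "gchmox"

Check, running the answer program on each example:
  "byi" -> "olv" -> "lv" -> "gq"
  "clzpdyzxymy" -> "pymcqlmklzl" -> "pymcqlmklzl" -> "kthxlghfgug"
  "jke" -> "wxr" -> "wxr" -> "rsm"
  probe: "vyuzebgp" -> "ilhmrotc" -> "lhmrtc" -> "gchmox"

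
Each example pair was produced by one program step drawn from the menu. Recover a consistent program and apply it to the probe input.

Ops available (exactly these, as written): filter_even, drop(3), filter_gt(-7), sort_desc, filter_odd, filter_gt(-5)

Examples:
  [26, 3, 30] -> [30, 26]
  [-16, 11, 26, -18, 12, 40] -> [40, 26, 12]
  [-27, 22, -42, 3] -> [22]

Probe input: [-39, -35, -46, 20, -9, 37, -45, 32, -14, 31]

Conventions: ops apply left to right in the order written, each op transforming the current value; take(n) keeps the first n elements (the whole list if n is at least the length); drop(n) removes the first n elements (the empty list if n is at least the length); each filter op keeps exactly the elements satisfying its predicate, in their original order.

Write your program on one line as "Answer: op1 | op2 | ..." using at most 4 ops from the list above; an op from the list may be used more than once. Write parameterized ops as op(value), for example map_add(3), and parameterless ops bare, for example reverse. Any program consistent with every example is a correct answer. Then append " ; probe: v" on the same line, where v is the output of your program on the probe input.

sort_desc | filter_even | filter_gt(-7) ; probe: [32, 20]

Check, running the answer program on each example:
  [26, 3, 30] -> [30, 26, 3] -> [30, 26] -> [30, 26]
  [-16, 11, 26, -18, 12, 40] -> [40, 26, 12, 11, -16, -18] -> [40, 26, 12, -16, -18] -> [40, 26, 12]
  [-27, 22, -42, 3] -> [22, 3, -27, -42] -> [22, -42] -> [22]
  probe: [-39, -35, -46, 20, -9, 37, -45, 32, -14, 31] -> [37, 32, 31, 20, -9, -14, -35, -39, -45, -46] -> [32, 20, -14, -46] -> [32, 20]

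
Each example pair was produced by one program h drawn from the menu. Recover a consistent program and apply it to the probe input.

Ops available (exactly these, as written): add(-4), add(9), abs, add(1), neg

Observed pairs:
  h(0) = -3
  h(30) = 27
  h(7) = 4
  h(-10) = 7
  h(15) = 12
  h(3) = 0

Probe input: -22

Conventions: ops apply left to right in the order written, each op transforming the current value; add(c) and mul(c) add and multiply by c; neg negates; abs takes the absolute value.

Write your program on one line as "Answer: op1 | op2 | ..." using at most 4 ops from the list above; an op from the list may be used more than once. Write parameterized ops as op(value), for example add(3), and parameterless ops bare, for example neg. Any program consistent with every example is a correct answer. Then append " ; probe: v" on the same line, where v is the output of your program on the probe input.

abs | add(1) | add(-4) ; probe: 19

Check, running the answer program on each example:
  0 -> 0 -> 1 -> -3
  30 -> 30 -> 31 -> 27
  7 -> 7 -> 8 -> 4
  -10 -> 10 -> 11 -> 7
  15 -> 15 -> 16 -> 12
  3 -> 3 -> 4 -> 0
  probe: -22 -> 22 -> 23 -> 19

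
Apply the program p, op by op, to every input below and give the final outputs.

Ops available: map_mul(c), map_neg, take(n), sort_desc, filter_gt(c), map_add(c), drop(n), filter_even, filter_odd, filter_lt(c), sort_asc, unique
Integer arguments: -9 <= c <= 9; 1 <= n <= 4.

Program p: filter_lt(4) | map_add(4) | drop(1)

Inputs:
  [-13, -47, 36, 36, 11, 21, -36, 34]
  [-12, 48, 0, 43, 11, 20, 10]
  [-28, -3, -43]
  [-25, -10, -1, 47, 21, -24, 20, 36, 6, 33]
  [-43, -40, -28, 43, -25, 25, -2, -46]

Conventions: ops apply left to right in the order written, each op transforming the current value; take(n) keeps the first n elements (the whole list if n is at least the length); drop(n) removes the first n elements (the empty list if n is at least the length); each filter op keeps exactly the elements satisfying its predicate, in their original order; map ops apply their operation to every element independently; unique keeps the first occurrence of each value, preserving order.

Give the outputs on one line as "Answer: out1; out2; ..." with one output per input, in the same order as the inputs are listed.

[-43, -32]; [4]; [1, -39]; [-6, 3, -20]; [-36, -24, -21, 2, -42]

Execution, op by op:
  [-13, -47, 36, 36, 11, 21, -36, 34] -> [-13, -47, -36] -> [-9, -43, -32] -> [-43, -32]
  [-12, 48, 0, 43, 11, 20, 10] -> [-12, 0] -> [-8, 4] -> [4]
  [-28, -3, -43] -> [-28, -3, -43] -> [-24, 1, -39] -> [1, -39]
  [-25, -10, -1, 47, 21, -24, 20, 36, 6, 33] -> [-25, -10, -1, -24] -> [-21, -6, 3, -20] -> [-6, 3, -20]
  [-43, -40, -28, 43, -25, 25, -2, -46] -> [-43, -40, -28, -25, -2, -46] -> [-39, -36, -24, -21, 2, -42] -> [-36, -24, -21, 2, -42]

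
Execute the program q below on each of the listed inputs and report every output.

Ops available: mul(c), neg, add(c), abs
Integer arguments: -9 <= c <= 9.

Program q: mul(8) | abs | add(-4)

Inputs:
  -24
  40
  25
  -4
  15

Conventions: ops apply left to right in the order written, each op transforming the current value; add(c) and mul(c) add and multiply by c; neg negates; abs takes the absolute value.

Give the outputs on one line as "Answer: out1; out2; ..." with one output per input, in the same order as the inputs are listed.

188; 316; 196; 28; 116

Execution, op by op:
  -24 -> -192 -> 192 -> 188
  40 -> 320 -> 320 -> 316
  25 -> 200 -> 200 -> 196
  -4 -> -32 -> 32 -> 28
  15 -> 120 -> 120 -> 116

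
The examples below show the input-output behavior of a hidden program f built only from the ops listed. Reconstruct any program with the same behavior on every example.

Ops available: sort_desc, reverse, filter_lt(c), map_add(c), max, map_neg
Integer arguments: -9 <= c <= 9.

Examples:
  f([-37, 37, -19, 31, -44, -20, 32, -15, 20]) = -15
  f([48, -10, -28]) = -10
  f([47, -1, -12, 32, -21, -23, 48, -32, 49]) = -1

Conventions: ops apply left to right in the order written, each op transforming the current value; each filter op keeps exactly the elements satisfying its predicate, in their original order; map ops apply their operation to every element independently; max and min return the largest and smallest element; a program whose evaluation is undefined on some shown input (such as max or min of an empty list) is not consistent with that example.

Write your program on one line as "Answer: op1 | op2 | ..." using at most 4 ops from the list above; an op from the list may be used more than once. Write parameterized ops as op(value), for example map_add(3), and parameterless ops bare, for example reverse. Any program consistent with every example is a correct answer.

reverse | filter_lt(5) | max

Check, running the answer program on each example:
  [-37, 37, -19, 31, -44, -20, 32, -15, 20] -> [20, -15, 32, -20, -44, 31, -19, 37, -37] -> [-15, -20, -44, -19, -37] -> -15
  [48, -10, -28] -> [-28, -10, 48] -> [-28, -10] -> -10
  [47, -1, -12, 32, -21, -23, 48, -32, 49] -> [49, -32, 48, -23, -21, 32, -12, -1, 47] -> [-32, -23, -21, -12, -1] -> -1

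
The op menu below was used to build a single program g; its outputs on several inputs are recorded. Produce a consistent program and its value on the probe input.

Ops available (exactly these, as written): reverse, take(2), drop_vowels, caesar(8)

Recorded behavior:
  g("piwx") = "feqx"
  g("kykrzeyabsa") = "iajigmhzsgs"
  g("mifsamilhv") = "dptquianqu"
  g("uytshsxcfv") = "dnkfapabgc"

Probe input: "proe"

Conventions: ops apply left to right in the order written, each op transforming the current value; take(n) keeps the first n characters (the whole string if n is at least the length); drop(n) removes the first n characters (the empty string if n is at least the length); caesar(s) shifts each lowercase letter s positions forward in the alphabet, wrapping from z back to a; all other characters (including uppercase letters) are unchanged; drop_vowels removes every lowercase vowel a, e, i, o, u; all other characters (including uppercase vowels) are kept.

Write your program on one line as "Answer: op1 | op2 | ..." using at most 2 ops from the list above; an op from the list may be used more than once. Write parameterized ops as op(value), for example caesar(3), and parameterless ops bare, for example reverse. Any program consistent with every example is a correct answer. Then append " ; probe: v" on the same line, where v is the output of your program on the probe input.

reverse | caesar(8) ; probe: "mwzx"

Check, running the answer program on each example:
  "piwx" -> "xwip" -> "feqx"
  "kykrzeyabsa" -> "asbayezrkyk" -> "iajigmhzsgs"
  "mifsamilhv" -> "vhlimasfim" -> "dptquianqu"
  "uytshsxcfv" -> "vfcxshstyu" -> "dnkfapabgc"
  probe: "proe" -> "eorp" -> "mwzx"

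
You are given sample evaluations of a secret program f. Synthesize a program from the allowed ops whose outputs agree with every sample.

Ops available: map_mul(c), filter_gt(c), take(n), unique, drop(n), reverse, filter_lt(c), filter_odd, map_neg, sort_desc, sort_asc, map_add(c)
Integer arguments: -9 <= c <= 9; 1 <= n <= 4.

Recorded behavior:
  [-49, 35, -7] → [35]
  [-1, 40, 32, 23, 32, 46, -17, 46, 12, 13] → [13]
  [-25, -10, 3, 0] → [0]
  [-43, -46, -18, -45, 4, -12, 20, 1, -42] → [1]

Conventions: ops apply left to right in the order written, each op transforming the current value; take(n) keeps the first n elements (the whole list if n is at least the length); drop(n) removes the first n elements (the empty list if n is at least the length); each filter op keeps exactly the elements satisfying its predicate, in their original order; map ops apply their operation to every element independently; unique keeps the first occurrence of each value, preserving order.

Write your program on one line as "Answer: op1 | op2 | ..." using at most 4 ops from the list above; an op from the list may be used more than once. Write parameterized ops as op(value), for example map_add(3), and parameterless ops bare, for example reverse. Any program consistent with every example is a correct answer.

reverse | unique | filter_gt(-2) | take(1)

Check, running the answer program on each example:
  [-49, 35, -7] -> [-7, 35, -49] -> [-7, 35, -49] -> [35] -> [35]
  [-1, 40, 32, 23, 32, 46, -17, 46, 12, 13] -> [13, 12, 46, -17, 46, 32, 23, 32, 40, -1] -> [13, 12, 46, -17, 32, 23, 40, -1] -> [13, 12, 46, 32, 23, 40, -1] -> [13]
  [-25, -10, 3, 0] -> [0, 3, -10, -25] -> [0, 3, -10, -25] -> [0, 3] -> [0]
  [-43, -46, -18, -45, 4, -12, 20, 1, -42] -> [-42, 1, 20, -12, 4, -45, -18, -46, -43] -> [-42, 1, 20, -12, 4, -45, -18, -46, -43] -> [1, 20, 4] -> [1]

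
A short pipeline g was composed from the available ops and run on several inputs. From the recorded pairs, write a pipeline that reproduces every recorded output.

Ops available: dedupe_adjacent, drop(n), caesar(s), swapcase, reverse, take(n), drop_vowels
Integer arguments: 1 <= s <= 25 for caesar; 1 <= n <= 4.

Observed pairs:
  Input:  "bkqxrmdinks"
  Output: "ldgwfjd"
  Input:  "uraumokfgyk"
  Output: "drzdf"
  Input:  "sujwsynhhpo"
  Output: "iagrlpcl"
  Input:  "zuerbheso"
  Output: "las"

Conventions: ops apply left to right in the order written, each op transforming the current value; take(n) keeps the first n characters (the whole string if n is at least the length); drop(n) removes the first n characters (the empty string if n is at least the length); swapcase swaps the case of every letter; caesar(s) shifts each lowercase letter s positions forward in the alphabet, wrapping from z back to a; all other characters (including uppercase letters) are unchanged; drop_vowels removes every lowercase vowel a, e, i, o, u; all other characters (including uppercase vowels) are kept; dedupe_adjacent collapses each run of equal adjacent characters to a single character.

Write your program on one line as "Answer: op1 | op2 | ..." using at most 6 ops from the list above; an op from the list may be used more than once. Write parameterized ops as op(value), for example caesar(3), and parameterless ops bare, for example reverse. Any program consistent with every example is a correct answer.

reverse | drop_vowels | caesar(3) | drop_vowels | dedupe_adjacent | caesar(16)

Check, running the answer program on each example:
  "bkqxrmdinks" -> "sknidmrxqkb" -> "skndmrxqkb" -> "vnqgpuatne" -> "vnqgptn" -> "vnqgptn" -> "ldgwfjd"
  "uraumokfgyk" -> "kygfkomuaru" -> "kygfkmr" -> "nbjinpu" -> "nbjnp" -> "nbjnp" -> "drzdf"
  "sujwsynhhpo" -> "ophhnyswjus" -> "phhnyswjs" -> "skkqbvzmv" -> "skkqbvzmv" -> "skqbvzmv" -> "iagrlpcl"
  "zuerbheso" -> "osehbreuz" -> "shbrz" -> "vkeuc" -> "vkc" -> "vkc" -> "las"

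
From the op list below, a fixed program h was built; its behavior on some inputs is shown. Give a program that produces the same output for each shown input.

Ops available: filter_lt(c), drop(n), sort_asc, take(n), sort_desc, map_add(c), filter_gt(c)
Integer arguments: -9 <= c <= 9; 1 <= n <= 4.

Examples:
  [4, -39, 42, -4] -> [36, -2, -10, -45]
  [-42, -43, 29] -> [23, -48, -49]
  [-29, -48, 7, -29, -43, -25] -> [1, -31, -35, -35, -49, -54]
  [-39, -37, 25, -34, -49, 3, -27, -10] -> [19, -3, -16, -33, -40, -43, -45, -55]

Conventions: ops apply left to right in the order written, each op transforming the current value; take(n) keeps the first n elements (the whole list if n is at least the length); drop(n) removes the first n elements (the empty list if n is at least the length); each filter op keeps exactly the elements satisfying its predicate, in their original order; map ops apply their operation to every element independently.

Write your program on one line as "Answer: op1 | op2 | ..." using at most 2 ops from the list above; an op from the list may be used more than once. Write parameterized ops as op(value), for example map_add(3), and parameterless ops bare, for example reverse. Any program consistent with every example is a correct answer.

sort_desc | map_add(-6)

Check, running the answer program on each example:
  [4, -39, 42, -4] -> [42, 4, -4, -39] -> [36, -2, -10, -45]
  [-42, -43, 29] -> [29, -42, -43] -> [23, -48, -49]
  [-29, -48, 7, -29, -43, -25] -> [7, -25, -29, -29, -43, -48] -> [1, -31, -35, -35, -49, -54]
  [-39, -37, 25, -34, -49, 3, -27, -10] -> [25, 3, -10, -27, -34, -37, -39, -49] -> [19, -3, -16, -33, -40, -43, -45, -55]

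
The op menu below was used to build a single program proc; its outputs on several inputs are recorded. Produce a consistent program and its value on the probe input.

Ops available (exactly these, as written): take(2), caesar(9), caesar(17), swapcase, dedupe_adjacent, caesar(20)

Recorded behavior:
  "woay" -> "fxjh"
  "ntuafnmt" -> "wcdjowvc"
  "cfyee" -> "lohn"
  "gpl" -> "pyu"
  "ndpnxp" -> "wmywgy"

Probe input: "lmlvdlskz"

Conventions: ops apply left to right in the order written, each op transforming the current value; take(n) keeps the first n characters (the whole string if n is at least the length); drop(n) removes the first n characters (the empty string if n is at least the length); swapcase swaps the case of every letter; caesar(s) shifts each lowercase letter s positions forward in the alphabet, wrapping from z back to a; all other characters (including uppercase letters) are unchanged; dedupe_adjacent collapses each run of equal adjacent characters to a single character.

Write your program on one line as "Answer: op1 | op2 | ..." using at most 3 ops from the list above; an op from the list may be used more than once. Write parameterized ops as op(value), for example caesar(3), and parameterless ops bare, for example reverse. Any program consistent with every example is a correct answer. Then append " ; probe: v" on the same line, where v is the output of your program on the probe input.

dedupe_adjacent | caesar(9) ; probe: "uvuemubti"

Check, running the answer program on each example:
  "woay" -> "woay" -> "fxjh"
  "ntuafnmt" -> "ntuafnmt" -> "wcdjowvc"
  "cfyee" -> "cfye" -> "lohn"
  "gpl" -> "gpl" -> "pyu"
  "ndpnxp" -> "ndpnxp" -> "wmywgy"
  probe: "lmlvdlskz" -> "lmlvdlskz" -> "uvuemubti"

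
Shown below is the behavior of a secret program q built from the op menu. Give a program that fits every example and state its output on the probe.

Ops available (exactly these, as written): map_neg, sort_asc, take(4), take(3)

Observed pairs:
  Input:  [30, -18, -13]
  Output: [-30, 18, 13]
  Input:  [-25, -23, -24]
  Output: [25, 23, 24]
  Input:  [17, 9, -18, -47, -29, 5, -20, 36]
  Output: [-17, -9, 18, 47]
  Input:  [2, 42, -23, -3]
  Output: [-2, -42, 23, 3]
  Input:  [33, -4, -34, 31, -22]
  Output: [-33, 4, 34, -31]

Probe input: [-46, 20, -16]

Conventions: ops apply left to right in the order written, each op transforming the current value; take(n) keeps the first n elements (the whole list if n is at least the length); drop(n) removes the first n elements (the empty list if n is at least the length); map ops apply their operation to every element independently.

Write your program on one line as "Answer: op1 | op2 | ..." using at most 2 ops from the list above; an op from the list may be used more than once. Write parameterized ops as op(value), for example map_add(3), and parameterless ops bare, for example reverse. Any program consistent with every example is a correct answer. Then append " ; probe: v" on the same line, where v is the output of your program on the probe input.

take(4) | map_neg ; probe: [46, -20, 16]

Check, running the answer program on each example:
  [30, -18, -13] -> [30, -18, -13] -> [-30, 18, 13]
  [-25, -23, -24] -> [-25, -23, -24] -> [25, 23, 24]
  [17, 9, -18, -47, -29, 5, -20, 36] -> [17, 9, -18, -47] -> [-17, -9, 18, 47]
  [2, 42, -23, -3] -> [2, 42, -23, -3] -> [-2, -42, 23, 3]
  [33, -4, -34, 31, -22] -> [33, -4, -34, 31] -> [-33, 4, 34, -31]
  probe: [-46, 20, -16] -> [-46, 20, -16] -> [46, -20, 16]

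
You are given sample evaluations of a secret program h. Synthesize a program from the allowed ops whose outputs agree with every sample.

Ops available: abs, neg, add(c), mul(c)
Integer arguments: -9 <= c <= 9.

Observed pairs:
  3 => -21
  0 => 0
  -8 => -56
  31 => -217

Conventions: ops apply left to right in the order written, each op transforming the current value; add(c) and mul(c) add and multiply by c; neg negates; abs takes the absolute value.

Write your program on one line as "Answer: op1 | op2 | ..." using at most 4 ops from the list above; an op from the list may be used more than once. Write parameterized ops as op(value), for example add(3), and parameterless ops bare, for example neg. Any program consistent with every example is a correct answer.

neg | mul(-7) | abs | neg

Check, running the answer program on each example:
  3 -> -3 -> 21 -> 21 -> -21
  0 -> 0 -> 0 -> 0 -> 0
  -8 -> 8 -> -56 -> 56 -> -56
  31 -> -31 -> 217 -> 217 -> -217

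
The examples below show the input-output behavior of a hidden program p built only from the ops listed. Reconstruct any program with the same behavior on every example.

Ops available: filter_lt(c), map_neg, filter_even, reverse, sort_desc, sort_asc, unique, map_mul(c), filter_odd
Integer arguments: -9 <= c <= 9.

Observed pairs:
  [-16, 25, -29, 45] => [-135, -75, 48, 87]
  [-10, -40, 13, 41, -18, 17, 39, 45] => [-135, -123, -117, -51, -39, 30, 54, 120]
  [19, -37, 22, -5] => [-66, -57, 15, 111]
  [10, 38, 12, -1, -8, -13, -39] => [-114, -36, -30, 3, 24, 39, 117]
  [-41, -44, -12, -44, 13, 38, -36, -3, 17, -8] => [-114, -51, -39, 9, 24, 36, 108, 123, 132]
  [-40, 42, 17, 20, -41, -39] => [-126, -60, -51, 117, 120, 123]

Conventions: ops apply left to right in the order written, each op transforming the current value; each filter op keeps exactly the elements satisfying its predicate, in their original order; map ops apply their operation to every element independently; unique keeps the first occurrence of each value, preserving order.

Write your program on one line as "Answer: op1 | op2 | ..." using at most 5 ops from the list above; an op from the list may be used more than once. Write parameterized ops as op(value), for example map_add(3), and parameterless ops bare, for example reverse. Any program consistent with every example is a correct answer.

map_neg | map_mul(3) | unique | sort_asc

Check, running the answer program on each example:
  [-16, 25, -29, 45] -> [16, -25, 29, -45] -> [48, -75, 87, -135] -> [48, -75, 87, -135] -> [-135, -75, 48, 87]
  [-10, -40, 13, 41, -18, 17, 39, 45] -> [10, 40, -13, -41, 18, -17, -39, -45] -> [30, 120, -39, -123, 54, -51, -117, -135] -> [30, 120, -39, -123, 54, -51, -117, -135] -> [-135, -123, -117, -51, -39, 30, 54, 120]
  [19, -37, 22, -5] -> [-19, 37, -22, 5] -> [-57, 111, -66, 15] -> [-57, 111, -66, 15] -> [-66, -57, 15, 111]
  [10, 38, 12, -1, -8, -13, -39] -> [-10, -38, -12, 1, 8, 13, 39] -> [-30, -114, -36, 3, 24, 39, 117] -> [-30, -114, -36, 3, 24, 39, 117] -> [-114, -36, -30, 3, 24, 39, 117]
  [-41, -44, -12, -44, 13, 38, -36, -3, 17, -8] -> [41, 44, 12, 44, -13, -38, 36, 3, -17, 8] -> [123, 132, 36, 132, -39, -114, 108, 9, -51, 24] -> [123, 132, 36, -39, -114, 108, 9, -51, 24] -> [-114, -51, -39, 9, 24, 36, 108, 123, 132]
  [-40, 42, 17, 20, -41, -39] -> [40, -42, -17, -20, 41, 39] -> [120, -126, -51, -60, 123, 117] -> [120, -126, -51, -60, 123, 117] -> [-126, -60, -51, 117, 120, 123]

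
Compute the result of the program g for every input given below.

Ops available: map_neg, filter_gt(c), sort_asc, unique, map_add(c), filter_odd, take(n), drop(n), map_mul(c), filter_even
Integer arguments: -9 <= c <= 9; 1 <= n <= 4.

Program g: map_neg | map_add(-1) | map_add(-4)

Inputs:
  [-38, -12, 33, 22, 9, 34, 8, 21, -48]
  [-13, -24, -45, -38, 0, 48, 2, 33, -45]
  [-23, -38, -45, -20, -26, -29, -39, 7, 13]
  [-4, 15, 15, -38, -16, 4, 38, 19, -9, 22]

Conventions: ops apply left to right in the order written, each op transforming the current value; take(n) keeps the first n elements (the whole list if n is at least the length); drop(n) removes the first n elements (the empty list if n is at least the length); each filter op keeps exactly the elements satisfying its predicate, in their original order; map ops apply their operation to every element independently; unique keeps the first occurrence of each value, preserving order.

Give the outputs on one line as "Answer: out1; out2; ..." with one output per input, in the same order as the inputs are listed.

Execution, op by op:
  [-38, -12, 33, 22, 9, 34, 8, 21, -48] -> [38, 12, -33, -22, -9, -34, -8, -21, 48] -> [37, 11, -34, -23, -10, -35, -9, -22, 47] -> [33, 7, -38, -27, -14, -39, -13, -26, 43]
  [-13, -24, -45, -38, 0, 48, 2, 33, -45] -> [13, 24, 45, 38, 0, -48, -2, -33, 45] -> [12, 23, 44, 37, -1, -49, -3, -34, 44] -> [8, 19, 40, 33, -5, -53, -7, -38, 40]
  [-23, -38, -45, -20, -26, -29, -39, 7, 13] -> [23, 38, 45, 20, 26, 29, 39, -7, -13] -> [22, 37, 44, 19, 25, 28, 38, -8, -14] -> [18, 33, 40, 15, 21, 24, 34, -12, -18]
  [-4, 15, 15, -38, -16, 4, 38, 19, -9, 22] -> [4, -15, -15, 38, 16, -4, -38, -19, 9, -22] -> [3, -16, -16, 37, 15, -5, -39, -20, 8, -23] -> [-1, -20, -20, 33, 11, -9, -43, -24, 4, -27]

[33, 7, -38, -27, -14, -39, -13, -26, 43]; [8, 19, 40, 33, -5, -53, -7, -38, 40]; [18, 33, 40, 15, 21, 24, 34, -12, -18]; [-1, -20, -20, 33, 11, -9, -43, -24, 4, -27]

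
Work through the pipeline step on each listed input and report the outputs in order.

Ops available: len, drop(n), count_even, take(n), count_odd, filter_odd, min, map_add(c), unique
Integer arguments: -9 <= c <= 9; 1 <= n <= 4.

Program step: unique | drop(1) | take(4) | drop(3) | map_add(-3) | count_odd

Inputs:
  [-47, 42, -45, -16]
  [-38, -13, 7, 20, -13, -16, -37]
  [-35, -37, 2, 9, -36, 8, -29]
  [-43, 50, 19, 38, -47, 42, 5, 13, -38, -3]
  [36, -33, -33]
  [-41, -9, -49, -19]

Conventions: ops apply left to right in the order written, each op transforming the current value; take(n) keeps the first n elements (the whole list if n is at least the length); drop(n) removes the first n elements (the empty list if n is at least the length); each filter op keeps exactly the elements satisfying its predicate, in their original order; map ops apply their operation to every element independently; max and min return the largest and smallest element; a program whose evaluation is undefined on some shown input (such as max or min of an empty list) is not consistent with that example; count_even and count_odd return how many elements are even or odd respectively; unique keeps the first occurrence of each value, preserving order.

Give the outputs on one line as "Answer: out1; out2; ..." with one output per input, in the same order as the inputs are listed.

0; 1; 1; 0; 0; 0

Execution, op by op:
  [-47, 42, -45, -16] -> [-47, 42, -45, -16] -> [42, -45, -16] -> [42, -45, -16] -> [] -> [] -> 0
  [-38, -13, 7, 20, -13, -16, -37] -> [-38, -13, 7, 20, -16, -37] -> [-13, 7, 20, -16, -37] -> [-13, 7, 20, -16] -> [-16] -> [-19] -> 1
  [-35, -37, 2, 9, -36, 8, -29] -> [-35, -37, 2, 9, -36, 8, -29] -> [-37, 2, 9, -36, 8, -29] -> [-37, 2, 9, -36] -> [-36] -> [-39] -> 1
  [-43, 50, 19, 38, -47, 42, 5, 13, -38, -3] -> [-43, 50, 19, 38, -47, 42, 5, 13, -38, -3] -> [50, 19, 38, -47, 42, 5, 13, -38, -3] -> [50, 19, 38, -47] -> [-47] -> [-50] -> 0
  [36, -33, -33] -> [36, -33] -> [-33] -> [-33] -> [] -> [] -> 0
  [-41, -9, -49, -19] -> [-41, -9, -49, -19] -> [-9, -49, -19] -> [-9, -49, -19] -> [] -> [] -> 0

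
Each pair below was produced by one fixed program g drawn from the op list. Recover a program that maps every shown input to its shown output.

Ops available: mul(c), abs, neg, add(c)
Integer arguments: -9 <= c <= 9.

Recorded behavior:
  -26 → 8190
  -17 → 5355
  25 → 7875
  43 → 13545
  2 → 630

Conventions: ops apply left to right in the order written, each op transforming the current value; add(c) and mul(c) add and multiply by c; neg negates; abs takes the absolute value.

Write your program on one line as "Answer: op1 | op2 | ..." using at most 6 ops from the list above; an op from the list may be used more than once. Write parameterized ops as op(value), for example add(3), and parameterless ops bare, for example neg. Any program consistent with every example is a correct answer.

abs | mul(9) | mul(7) | mul(-5) | abs

Check, running the answer program on each example:
  -26 -> 26 -> 234 -> 1638 -> -8190 -> 8190
  -17 -> 17 -> 153 -> 1071 -> -5355 -> 5355
  25 -> 25 -> 225 -> 1575 -> -7875 -> 7875
  43 -> 43 -> 387 -> 2709 -> -13545 -> 13545
  2 -> 2 -> 18 -> 126 -> -630 -> 630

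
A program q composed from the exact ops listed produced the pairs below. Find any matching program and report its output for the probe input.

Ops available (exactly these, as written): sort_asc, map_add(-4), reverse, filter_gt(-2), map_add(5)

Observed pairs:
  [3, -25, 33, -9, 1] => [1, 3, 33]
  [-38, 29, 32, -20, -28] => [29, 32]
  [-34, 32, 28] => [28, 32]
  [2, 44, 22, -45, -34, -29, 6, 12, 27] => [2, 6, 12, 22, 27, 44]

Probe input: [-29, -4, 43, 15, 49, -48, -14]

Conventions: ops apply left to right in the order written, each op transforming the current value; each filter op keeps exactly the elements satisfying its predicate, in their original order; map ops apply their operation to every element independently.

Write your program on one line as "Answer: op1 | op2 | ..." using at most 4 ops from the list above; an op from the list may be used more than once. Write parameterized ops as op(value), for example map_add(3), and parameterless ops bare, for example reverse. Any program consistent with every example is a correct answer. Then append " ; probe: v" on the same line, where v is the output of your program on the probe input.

filter_gt(-2) | reverse | sort_asc ; probe: [15, 43, 49]

Check, running the answer program on each example:
  [3, -25, 33, -9, 1] -> [3, 33, 1] -> [1, 33, 3] -> [1, 3, 33]
  [-38, 29, 32, -20, -28] -> [29, 32] -> [32, 29] -> [29, 32]
  [-34, 32, 28] -> [32, 28] -> [28, 32] -> [28, 32]
  [2, 44, 22, -45, -34, -29, 6, 12, 27] -> [2, 44, 22, 6, 12, 27] -> [27, 12, 6, 22, 44, 2] -> [2, 6, 12, 22, 27, 44]
  probe: [-29, -4, 43, 15, 49, -48, -14] -> [43, 15, 49] -> [49, 15, 43] -> [15, 43, 49]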